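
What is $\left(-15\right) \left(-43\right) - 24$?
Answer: $621$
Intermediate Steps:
$\left(-15\right) \left(-43\right) - 24 = 645 - 24 = 621$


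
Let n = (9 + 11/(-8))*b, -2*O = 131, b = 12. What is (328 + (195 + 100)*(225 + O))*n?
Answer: 17341263/4 ≈ 4.3353e+6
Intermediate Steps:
O = -131/2 (O = -1/2*131 = -131/2 ≈ -65.500)
n = 183/2 (n = (9 + 11/(-8))*12 = (9 + 11*(-1/8))*12 = (9 - 11/8)*12 = (61/8)*12 = 183/2 ≈ 91.500)
(328 + (195 + 100)*(225 + O))*n = (328 + (195 + 100)*(225 - 131/2))*(183/2) = (328 + 295*(319/2))*(183/2) = (328 + 94105/2)*(183/2) = (94761/2)*(183/2) = 17341263/4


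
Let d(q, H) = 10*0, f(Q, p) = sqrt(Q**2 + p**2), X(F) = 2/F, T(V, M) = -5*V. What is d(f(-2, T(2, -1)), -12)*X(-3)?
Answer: 0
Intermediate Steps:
d(q, H) = 0
d(f(-2, T(2, -1)), -12)*X(-3) = 0*(2/(-3)) = 0*(2*(-1/3)) = 0*(-2/3) = 0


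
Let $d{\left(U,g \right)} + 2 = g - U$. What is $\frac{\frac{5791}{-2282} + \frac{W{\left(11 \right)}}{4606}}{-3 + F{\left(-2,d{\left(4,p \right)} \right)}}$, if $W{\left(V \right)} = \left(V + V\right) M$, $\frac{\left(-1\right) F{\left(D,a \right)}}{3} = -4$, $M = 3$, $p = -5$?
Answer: $- \frac{1894481}{6757002} \approx -0.28037$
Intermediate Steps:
$d{\left(U,g \right)} = -2 + g - U$ ($d{\left(U,g \right)} = -2 - \left(U - g\right) = -2 + g - U$)
$F{\left(D,a \right)} = 12$ ($F{\left(D,a \right)} = \left(-3\right) \left(-4\right) = 12$)
$W{\left(V \right)} = 6 V$ ($W{\left(V \right)} = \left(V + V\right) 3 = 2 V 3 = 6 V$)
$\frac{\frac{5791}{-2282} + \frac{W{\left(11 \right)}}{4606}}{-3 + F{\left(-2,d{\left(4,p \right)} \right)}} = \frac{\frac{5791}{-2282} + \frac{6 \cdot 11}{4606}}{-3 + 12} = \frac{5791 \left(- \frac{1}{2282}\right) + 66 \cdot \frac{1}{4606}}{9} = \frac{- \frac{5791}{2282} + \frac{33}{2303}}{9} = \frac{1}{9} \left(- \frac{1894481}{750778}\right) = - \frac{1894481}{6757002}$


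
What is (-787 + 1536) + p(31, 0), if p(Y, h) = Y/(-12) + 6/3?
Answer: 8981/12 ≈ 748.42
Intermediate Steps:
p(Y, h) = 2 - Y/12 (p(Y, h) = Y*(-1/12) + 6*(⅓) = -Y/12 + 2 = 2 - Y/12)
(-787 + 1536) + p(31, 0) = (-787 + 1536) + (2 - 1/12*31) = 749 + (2 - 31/12) = 749 - 7/12 = 8981/12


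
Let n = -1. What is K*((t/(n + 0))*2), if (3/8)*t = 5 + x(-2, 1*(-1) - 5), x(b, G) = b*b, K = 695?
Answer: -33360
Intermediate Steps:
x(b, G) = b²
t = 24 (t = 8*(5 + (-2)²)/3 = 8*(5 + 4)/3 = (8/3)*9 = 24)
K*((t/(n + 0))*2) = 695*((24/(-1 + 0))*2) = 695*((24/(-1))*2) = 695*((24*(-1))*2) = 695*(-24*2) = 695*(-48) = -33360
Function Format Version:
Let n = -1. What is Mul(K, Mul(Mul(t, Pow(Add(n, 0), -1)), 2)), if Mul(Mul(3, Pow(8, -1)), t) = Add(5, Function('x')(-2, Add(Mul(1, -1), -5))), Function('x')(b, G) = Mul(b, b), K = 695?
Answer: -33360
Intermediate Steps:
Function('x')(b, G) = Pow(b, 2)
t = 24 (t = Mul(Rational(8, 3), Add(5, Pow(-2, 2))) = Mul(Rational(8, 3), Add(5, 4)) = Mul(Rational(8, 3), 9) = 24)
Mul(K, Mul(Mul(t, Pow(Add(n, 0), -1)), 2)) = Mul(695, Mul(Mul(24, Pow(Add(-1, 0), -1)), 2)) = Mul(695, Mul(Mul(24, Pow(-1, -1)), 2)) = Mul(695, Mul(Mul(24, -1), 2)) = Mul(695, Mul(-24, 2)) = Mul(695, -48) = -33360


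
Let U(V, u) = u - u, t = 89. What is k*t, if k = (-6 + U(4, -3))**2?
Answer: 3204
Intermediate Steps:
U(V, u) = 0
k = 36 (k = (-6 + 0)**2 = (-6)**2 = 36)
k*t = 36*89 = 3204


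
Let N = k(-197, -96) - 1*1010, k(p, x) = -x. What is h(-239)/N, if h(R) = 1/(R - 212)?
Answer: 1/412214 ≈ 2.4259e-6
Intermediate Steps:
N = -914 (N = -1*(-96) - 1*1010 = 96 - 1010 = -914)
h(R) = 1/(-212 + R)
h(-239)/N = 1/(-212 - 239*(-914)) = -1/914/(-451) = -1/451*(-1/914) = 1/412214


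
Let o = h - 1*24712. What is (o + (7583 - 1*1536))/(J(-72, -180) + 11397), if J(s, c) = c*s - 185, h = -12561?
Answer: -15613/12086 ≈ -1.2918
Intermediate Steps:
J(s, c) = -185 + c*s
o = -37273 (o = -12561 - 1*24712 = -12561 - 24712 = -37273)
(o + (7583 - 1*1536))/(J(-72, -180) + 11397) = (-37273 + (7583 - 1*1536))/((-185 - 180*(-72)) + 11397) = (-37273 + (7583 - 1536))/((-185 + 12960) + 11397) = (-37273 + 6047)/(12775 + 11397) = -31226/24172 = -31226*1/24172 = -15613/12086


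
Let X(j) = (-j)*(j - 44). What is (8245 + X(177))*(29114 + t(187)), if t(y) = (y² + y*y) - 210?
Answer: -1511887232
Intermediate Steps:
t(y) = -210 + 2*y² (t(y) = (y² + y²) - 210 = 2*y² - 210 = -210 + 2*y²)
X(j) = -j*(-44 + j) (X(j) = (-j)*(-44 + j) = -j*(-44 + j))
(8245 + X(177))*(29114 + t(187)) = (8245 + 177*(44 - 1*177))*(29114 + (-210 + 2*187²)) = (8245 + 177*(44 - 177))*(29114 + (-210 + 2*34969)) = (8245 + 177*(-133))*(29114 + (-210 + 69938)) = (8245 - 23541)*(29114 + 69728) = -15296*98842 = -1511887232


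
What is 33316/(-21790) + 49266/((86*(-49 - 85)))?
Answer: -364359931/62776990 ≈ -5.8040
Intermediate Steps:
33316/(-21790) + 49266/((86*(-49 - 85))) = 33316*(-1/21790) + 49266/((86*(-134))) = -16658/10895 + 49266/(-11524) = -16658/10895 + 49266*(-1/11524) = -16658/10895 - 24633/5762 = -364359931/62776990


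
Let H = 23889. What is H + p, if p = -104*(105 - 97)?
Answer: 23057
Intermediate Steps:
p = -832 (p = -104*8 = -832)
H + p = 23889 - 832 = 23057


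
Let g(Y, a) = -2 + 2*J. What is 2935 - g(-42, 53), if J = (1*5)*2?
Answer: 2917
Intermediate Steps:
J = 10 (J = 5*2 = 10)
g(Y, a) = 18 (g(Y, a) = -2 + 2*10 = -2 + 20 = 18)
2935 - g(-42, 53) = 2935 - 1*18 = 2935 - 18 = 2917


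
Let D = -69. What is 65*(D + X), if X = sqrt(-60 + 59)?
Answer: -4485 + 65*I ≈ -4485.0 + 65.0*I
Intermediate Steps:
X = I (X = sqrt(-1) = I ≈ 1.0*I)
65*(D + X) = 65*(-69 + I) = -4485 + 65*I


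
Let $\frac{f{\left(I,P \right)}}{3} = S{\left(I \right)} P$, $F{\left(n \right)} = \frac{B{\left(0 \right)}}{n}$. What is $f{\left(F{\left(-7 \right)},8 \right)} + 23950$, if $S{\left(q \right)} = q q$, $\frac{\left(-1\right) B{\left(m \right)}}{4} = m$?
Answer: $23950$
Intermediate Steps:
$B{\left(m \right)} = - 4 m$
$S{\left(q \right)} = q^{2}$
$F{\left(n \right)} = 0$ ($F{\left(n \right)} = \frac{\left(-4\right) 0}{n} = \frac{0}{n} = 0$)
$f{\left(I,P \right)} = 3 P I^{2}$ ($f{\left(I,P \right)} = 3 I^{2} P = 3 P I^{2}$)
$f{\left(F{\left(-7 \right)},8 \right)} + 23950 = 3 \cdot 8 \cdot 0^{2} + 23950 = 3 \cdot 8 \cdot 0 + 23950 = 0 + 23950 = 23950$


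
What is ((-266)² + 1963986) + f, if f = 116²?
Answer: 2048198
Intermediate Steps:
f = 13456
((-266)² + 1963986) + f = ((-266)² + 1963986) + 13456 = (70756 + 1963986) + 13456 = 2034742 + 13456 = 2048198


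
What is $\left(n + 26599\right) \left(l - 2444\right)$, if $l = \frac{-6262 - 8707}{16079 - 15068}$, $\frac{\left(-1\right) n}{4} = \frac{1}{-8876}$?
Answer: $- \frac{48907651348082}{747803} \approx -6.5402 \cdot 10^{7}$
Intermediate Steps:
$n = \frac{1}{2219}$ ($n = - \frac{4}{-8876} = \left(-4\right) \left(- \frac{1}{8876}\right) = \frac{1}{2219} \approx 0.00045065$)
$l = - \frac{14969}{1011} \approx -14.806$
$\left(n + 26599\right) \left(l - 2444\right) = \left(\frac{1}{2219} + 26599\right) \left(- \frac{14969}{1011} - 2444\right) = \frac{59023182}{2219} \left(- \frac{2485853}{1011}\right) = - \frac{48907651348082}{747803}$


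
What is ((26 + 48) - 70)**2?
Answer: 16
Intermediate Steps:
((26 + 48) - 70)**2 = (74 - 70)**2 = 4**2 = 16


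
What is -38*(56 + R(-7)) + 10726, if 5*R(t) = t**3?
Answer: 56024/5 ≈ 11205.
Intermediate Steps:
R(t) = t**3/5
-38*(56 + R(-7)) + 10726 = -38*(56 + (1/5)*(-7)**3) + 10726 = -38*(56 + (1/5)*(-343)) + 10726 = -38*(56 - 343/5) + 10726 = -38*(-63/5) + 10726 = 2394/5 + 10726 = 56024/5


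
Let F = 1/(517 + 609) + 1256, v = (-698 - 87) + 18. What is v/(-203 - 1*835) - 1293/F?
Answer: -142169255/489332922 ≈ -0.29054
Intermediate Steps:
v = -767 (v = -785 + 18 = -767)
F = 1414257/1126 (F = 1/1126 + 1256 = 1414257/1126 ≈ 1256.0)
v/(-203 - 1*835) - 1293/F = -767/(-203 - 1*835) - 1293/1414257/1126 = -767/(-203 - 835) - 1293*1126/1414257 = -767/(-1038) - 485306/471419 = -767*(-1/1038) - 485306/471419 = 767/1038 - 485306/471419 = -142169255/489332922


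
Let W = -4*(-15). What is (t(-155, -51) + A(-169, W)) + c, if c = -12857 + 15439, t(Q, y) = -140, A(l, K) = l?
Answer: 2273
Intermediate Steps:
W = 60
c = 2582
(t(-155, -51) + A(-169, W)) + c = (-140 - 169) + 2582 = -309 + 2582 = 2273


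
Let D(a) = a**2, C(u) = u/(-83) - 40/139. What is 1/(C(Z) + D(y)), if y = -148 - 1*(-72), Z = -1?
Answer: 11537/66634531 ≈ 0.00017314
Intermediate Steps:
C(u) = -40/139 - u/83 (C(u) = u*(-1/83) - 40*1/139 = -u/83 - 40/139 = -40/139 - u/83)
y = -76 (y = -148 + 72 = -76)
1/(C(Z) + D(y)) = 1/((-40/139 - 1/83*(-1)) + (-76)**2) = 1/((-40/139 + 1/83) + 5776) = 1/(-3181/11537 + 5776) = 1/(66634531/11537) = 11537/66634531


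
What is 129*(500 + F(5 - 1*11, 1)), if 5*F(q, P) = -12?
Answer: 320952/5 ≈ 64190.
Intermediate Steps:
F(q, P) = -12/5 (F(q, P) = (1/5)*(-12) = -12/5)
129*(500 + F(5 - 1*11, 1)) = 129*(500 - 12/5) = 129*(2488/5) = 320952/5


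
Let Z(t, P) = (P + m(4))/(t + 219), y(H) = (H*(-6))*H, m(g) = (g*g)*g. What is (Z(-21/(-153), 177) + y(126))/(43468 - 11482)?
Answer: -354856255/119158512 ≈ -2.9780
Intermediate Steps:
m(g) = g**3 (m(g) = g**2*g = g**3)
y(H) = -6*H**2 (y(H) = (-6*H)*H = -6*H**2)
Z(t, P) = (64 + P)/(219 + t) (Z(t, P) = (P + 4**3)/(t + 219) = (P + 64)/(219 + t) = (64 + P)/(219 + t))
(Z(-21/(-153), 177) + y(126))/(43468 - 11482) = ((64 + 177)/(219 - 21/(-153)) - 6*126**2)/(43468 - 11482) = (241/(219 - 21*(-1/153)) - 6*15876)/31986 = (241/(219 + 7/51) - 95256)*(1/31986) = (241/(11176/51) - 95256)*(1/31986) = ((51/11176)*241 - 95256)*(1/31986) = (12291/11176 - 95256)*(1/31986) = -1064568765/11176*1/31986 = -354856255/119158512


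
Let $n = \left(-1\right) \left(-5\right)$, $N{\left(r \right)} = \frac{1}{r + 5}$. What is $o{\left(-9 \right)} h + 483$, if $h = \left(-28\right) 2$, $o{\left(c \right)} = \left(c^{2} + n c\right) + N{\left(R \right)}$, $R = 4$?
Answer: $- \frac{13853}{9} \approx -1539.2$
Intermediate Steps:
$N{\left(r \right)} = \frac{1}{5 + r}$
$n = 5$
$o{\left(c \right)} = \frac{1}{9} + c^{2} + 5 c$ ($o{\left(c \right)} = \left(c^{2} + 5 c\right) + \frac{1}{5 + 4} = \left(c^{2} + 5 c\right) + \frac{1}{9} = \frac{1}{9} + c^{2} + 5 c$)
$h = -56$
$o{\left(-9 \right)} h + 483 = \left(\frac{1}{9} + \left(-9\right)^{2} + 5 \left(-9\right)\right) \left(-56\right) + 483 = \left(\frac{1}{9} + 81 - 45\right) \left(-56\right) + 483 = \frac{325}{9} \left(-56\right) + 483 = - \frac{18200}{9} + 483 = - \frac{13853}{9}$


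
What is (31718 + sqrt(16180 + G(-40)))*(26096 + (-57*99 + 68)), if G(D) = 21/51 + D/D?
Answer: 650885078 + 41042*sqrt(1169107)/17 ≈ 6.5350e+8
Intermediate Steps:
G(D) = 24/17 (G(D) = 21*(1/51) + 1 = 7/17 + 1 = 24/17)
(31718 + sqrt(16180 + G(-40)))*(26096 + (-57*99 + 68)) = (31718 + sqrt(16180 + 24/17))*(26096 + (-57*99 + 68)) = (31718 + sqrt(275084/17))*(26096 + (-5643 + 68)) = (31718 + 2*sqrt(1169107)/17)*(26096 - 5575) = (31718 + 2*sqrt(1169107)/17)*20521 = 650885078 + 41042*sqrt(1169107)/17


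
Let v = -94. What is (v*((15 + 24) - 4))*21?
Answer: -69090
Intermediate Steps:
(v*((15 + 24) - 4))*21 = -94*((15 + 24) - 4)*21 = -94*(39 - 4)*21 = -94*35*21 = -3290*21 = -69090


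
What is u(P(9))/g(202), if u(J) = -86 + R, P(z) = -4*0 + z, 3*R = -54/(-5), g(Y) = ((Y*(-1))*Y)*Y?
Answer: 103/10303010 ≈ 9.9971e-6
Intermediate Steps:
g(Y) = -Y³ (g(Y) = ((-Y)*Y)*Y = (-Y²)*Y = -Y³)
R = 18/5 (R = (-54/(-5))/3 = (-54*(-1)/5)/3 = (-6*(-9/5))/3 = (⅓)*(54/5) = 18/5 ≈ 3.6000)
P(z) = z (P(z) = 0 + z = z)
u(J) = -412/5 (u(J) = -86 + 18/5 = -412/5)
u(P(9))/g(202) = -412/(5*((-1*202³))) = -412/(5*((-1*8242408))) = -412/5/(-8242408) = -412/5*(-1/8242408) = 103/10303010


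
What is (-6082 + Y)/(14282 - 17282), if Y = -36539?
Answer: 14207/1000 ≈ 14.207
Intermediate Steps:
(-6082 + Y)/(14282 - 17282) = (-6082 - 36539)/(14282 - 17282) = -42621/(-3000) = -42621*(-1/3000) = 14207/1000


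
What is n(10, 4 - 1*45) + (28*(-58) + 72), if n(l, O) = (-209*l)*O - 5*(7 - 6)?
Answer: 84133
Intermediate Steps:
n(l, O) = -5 - 209*O*l (n(l, O) = -209*O*l - 5*1 = -209*O*l - 5 = -5 - 209*O*l)
n(10, 4 - 1*45) + (28*(-58) + 72) = (-5 - 209*(4 - 1*45)*10) + (28*(-58) + 72) = (-5 - 209*(4 - 45)*10) + (-1624 + 72) = (-5 - 209*(-41)*10) - 1552 = (-5 + 85690) - 1552 = 85685 - 1552 = 84133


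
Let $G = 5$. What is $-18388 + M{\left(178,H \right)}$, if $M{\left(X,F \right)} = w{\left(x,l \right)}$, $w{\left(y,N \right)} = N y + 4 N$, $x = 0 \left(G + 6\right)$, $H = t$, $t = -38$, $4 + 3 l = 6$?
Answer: $- \frac{55156}{3} \approx -18385.0$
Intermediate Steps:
$l = \frac{2}{3}$ ($l = - \frac{4}{3} + \frac{1}{3} \cdot 6 = - \frac{4}{3} + 2 = \frac{2}{3} \approx 0.66667$)
$H = -38$
$x = 0$ ($x = 0 \left(5 + 6\right) = 0 \cdot 11 = 0$)
$w{\left(y,N \right)} = 4 N + N y$
$M{\left(X,F \right)} = \frac{8}{3}$ ($M{\left(X,F \right)} = \frac{2 \left(4 + 0\right)}{3} = \frac{2}{3} \cdot 4 = \frac{8}{3}$)
$-18388 + M{\left(178,H \right)} = -18388 + \frac{8}{3} = - \frac{55156}{3}$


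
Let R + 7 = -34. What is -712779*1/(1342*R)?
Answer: 712779/55022 ≈ 12.954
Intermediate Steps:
R = -41 (R = -7 - 34 = -41)
-712779*1/(1342*R) = -712779/((-41*1342)) = -712779/(-55022) = -712779*(-1/55022) = 712779/55022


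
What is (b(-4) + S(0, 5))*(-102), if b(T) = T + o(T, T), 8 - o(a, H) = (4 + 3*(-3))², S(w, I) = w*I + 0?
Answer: 2142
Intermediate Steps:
S(w, I) = I*w (S(w, I) = I*w + 0 = I*w)
o(a, H) = -17 (o(a, H) = 8 - (4 + 3*(-3))² = 8 - (4 - 9)² = 8 - 1*(-5)² = 8 - 1*25 = 8 - 25 = -17)
b(T) = -17 + T (b(T) = T - 17 = -17 + T)
(b(-4) + S(0, 5))*(-102) = ((-17 - 4) + 5*0)*(-102) = (-21 + 0)*(-102) = -21*(-102) = 2142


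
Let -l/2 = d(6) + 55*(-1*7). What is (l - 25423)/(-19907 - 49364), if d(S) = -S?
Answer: 24641/69271 ≈ 0.35572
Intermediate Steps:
l = 782 (l = -2*(-1*6 + 55*(-1*7)) = -2*(-6 + 55*(-7)) = -2*(-6 - 385) = -2*(-391) = 782)
(l - 25423)/(-19907 - 49364) = (782 - 25423)/(-19907 - 49364) = -24641/(-69271) = -24641*(-1/69271) = 24641/69271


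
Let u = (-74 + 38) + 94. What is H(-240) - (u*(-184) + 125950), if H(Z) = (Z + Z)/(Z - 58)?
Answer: -17176182/149 ≈ -1.1528e+5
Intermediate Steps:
u = 58 (u = -36 + 94 = 58)
H(Z) = 2*Z/(-58 + Z) (H(Z) = (2*Z)/(-58 + Z) = 2*Z/(-58 + Z))
H(-240) - (u*(-184) + 125950) = 2*(-240)/(-58 - 240) - (58*(-184) + 125950) = 2*(-240)/(-298) - (-10672 + 125950) = 2*(-240)*(-1/298) - 1*115278 = 240/149 - 115278 = -17176182/149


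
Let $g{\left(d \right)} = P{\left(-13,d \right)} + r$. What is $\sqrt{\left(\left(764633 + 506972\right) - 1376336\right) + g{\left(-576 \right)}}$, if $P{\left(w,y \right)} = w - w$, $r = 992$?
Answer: $i \sqrt{103739} \approx 322.09 i$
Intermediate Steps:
$P{\left(w,y \right)} = 0$
$g{\left(d \right)} = 992$ ($g{\left(d \right)} = 0 + 992 = 992$)
$\sqrt{\left(\left(764633 + 506972\right) - 1376336\right) + g{\left(-576 \right)}} = \sqrt{\left(\left(764633 + 506972\right) - 1376336\right) + 992} = \sqrt{\left(1271605 - 1376336\right) + 992} = \sqrt{-104731 + 992} = \sqrt{-103739} = i \sqrt{103739}$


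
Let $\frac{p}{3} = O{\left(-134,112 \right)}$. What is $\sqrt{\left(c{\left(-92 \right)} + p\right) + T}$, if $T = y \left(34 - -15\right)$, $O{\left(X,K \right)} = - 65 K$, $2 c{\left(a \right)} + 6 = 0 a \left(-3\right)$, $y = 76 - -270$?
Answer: $i \sqrt{4889} \approx 69.921 i$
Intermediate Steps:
$y = 346$ ($y = 76 + 270 = 346$)
$c{\left(a \right)} = -3$ ($c{\left(a \right)} = -3 + \frac{0 a \left(-3\right)}{2} = -3 + \frac{0 \left(-3\right)}{2} = -3 + \frac{1}{2} \cdot 0 = -3 + 0 = -3$)
$p = -21840$ ($p = 3 \left(\left(-65\right) 112\right) = 3 \left(-7280\right) = -21840$)
$T = 16954$ ($T = 346 \left(34 - -15\right) = 346 \left(34 + 15\right) = 346 \cdot 49 = 16954$)
$\sqrt{\left(c{\left(-92 \right)} + p\right) + T} = \sqrt{\left(-3 - 21840\right) + 16954} = \sqrt{-21843 + 16954} = \sqrt{-4889} = i \sqrt{4889}$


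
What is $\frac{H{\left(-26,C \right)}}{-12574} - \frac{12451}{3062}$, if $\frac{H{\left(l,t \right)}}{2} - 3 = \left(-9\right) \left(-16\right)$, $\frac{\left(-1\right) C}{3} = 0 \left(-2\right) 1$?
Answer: $- \frac{78729551}{19250794} \approx -4.0897$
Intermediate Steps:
$C = 0$ ($C = - 3 \cdot 0 \left(-2\right) 1 = - 3 \cdot 0 \cdot 1 = \left(-3\right) 0 = 0$)
$H{\left(l,t \right)} = 294$ ($H{\left(l,t \right)} = 6 + 2 \left(\left(-9\right) \left(-16\right)\right) = 6 + 2 \cdot 144 = 6 + 288 = 294$)
$\frac{H{\left(-26,C \right)}}{-12574} - \frac{12451}{3062} = \frac{294}{-12574} - \frac{12451}{3062} = 294 \left(- \frac{1}{12574}\right) - \frac{12451}{3062} = - \frac{147}{6287} - \frac{12451}{3062} = - \frac{78729551}{19250794}$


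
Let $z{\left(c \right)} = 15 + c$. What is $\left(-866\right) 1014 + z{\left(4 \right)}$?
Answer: $-878105$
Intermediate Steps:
$\left(-866\right) 1014 + z{\left(4 \right)} = \left(-866\right) 1014 + \left(15 + 4\right) = -878124 + 19 = -878105$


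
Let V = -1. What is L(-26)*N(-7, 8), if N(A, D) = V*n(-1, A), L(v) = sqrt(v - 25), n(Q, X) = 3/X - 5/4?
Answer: 47*I*sqrt(51)/28 ≈ 11.987*I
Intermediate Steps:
n(Q, X) = -5/4 + 3/X (n(Q, X) = 3/X - 5*1/4 = 3/X - 5/4 = -5/4 + 3/X)
L(v) = sqrt(-25 + v)
N(A, D) = 5/4 - 3/A (N(A, D) = -(-5/4 + 3/A) = 5/4 - 3/A)
L(-26)*N(-7, 8) = sqrt(-25 - 26)*(5/4 - 3/(-7)) = sqrt(-51)*(5/4 - 3*(-1/7)) = (I*sqrt(51))*(5/4 + 3/7) = (I*sqrt(51))*(47/28) = 47*I*sqrt(51)/28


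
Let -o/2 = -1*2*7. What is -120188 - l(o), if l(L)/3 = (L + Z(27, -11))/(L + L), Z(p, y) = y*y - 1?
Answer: -1682743/14 ≈ -1.2020e+5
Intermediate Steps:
o = 28 (o = -2*(-1*2)*7 = -(-4)*7 = -2*(-14) = 28)
Z(p, y) = -1 + y² (Z(p, y) = y² - 1 = -1 + y²)
l(L) = 3*(120 + L)/(2*L) (l(L) = 3*((L + (-1 + (-11)²))/(L + L)) = 3*((L + (-1 + 121))/((2*L))) = 3*((L + 120)*(1/(2*L))) = 3*((120 + L)*(1/(2*L))) = 3*((120 + L)/(2*L)) = 3*(120 + L)/(2*L))
-120188 - l(o) = -120188 - (3/2 + 180/28) = -120188 - (3/2 + 180*(1/28)) = -120188 - (3/2 + 45/7) = -120188 - 1*111/14 = -120188 - 111/14 = -1682743/14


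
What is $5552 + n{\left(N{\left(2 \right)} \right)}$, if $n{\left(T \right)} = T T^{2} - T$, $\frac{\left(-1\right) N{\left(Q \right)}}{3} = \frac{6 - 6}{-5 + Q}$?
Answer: $5552$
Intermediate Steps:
$N{\left(Q \right)} = 0$ ($N{\left(Q \right)} = - 3 \frac{6 - 6}{-5 + Q} = - 3 \frac{0}{-5 + Q} = \left(-3\right) 0 = 0$)
$n{\left(T \right)} = T^{3} - T$
$5552 + n{\left(N{\left(2 \right)} \right)} = 5552 + \left(0^{3} - 0\right) = 5552 + \left(0 + 0\right) = 5552 + 0 = 5552$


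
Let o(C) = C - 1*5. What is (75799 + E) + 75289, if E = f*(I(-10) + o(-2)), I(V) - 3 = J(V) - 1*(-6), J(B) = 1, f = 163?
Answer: 151577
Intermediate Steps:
I(V) = 10 (I(V) = 3 + (1 - 1*(-6)) = 3 + (1 + 6) = 3 + 7 = 10)
o(C) = -5 + C (o(C) = C - 5 = -5 + C)
E = 489 (E = 163*(10 + (-5 - 2)) = 163*(10 - 7) = 163*3 = 489)
(75799 + E) + 75289 = (75799 + 489) + 75289 = 76288 + 75289 = 151577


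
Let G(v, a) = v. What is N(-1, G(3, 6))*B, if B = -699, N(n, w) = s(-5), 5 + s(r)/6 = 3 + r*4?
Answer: 92268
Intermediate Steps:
s(r) = -12 + 24*r (s(r) = -30 + 6*(3 + r*4) = -30 + 6*(3 + 4*r) = -30 + (18 + 24*r) = -12 + 24*r)
N(n, w) = -132 (N(n, w) = -12 + 24*(-5) = -12 - 120 = -132)
N(-1, G(3, 6))*B = -132*(-699) = 92268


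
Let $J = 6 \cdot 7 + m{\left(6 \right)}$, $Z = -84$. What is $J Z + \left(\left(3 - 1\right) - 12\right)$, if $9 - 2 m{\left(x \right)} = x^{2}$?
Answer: $-2404$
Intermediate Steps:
$m{\left(x \right)} = \frac{9}{2} - \frac{x^{2}}{2}$
$J = \frac{57}{2}$ ($J = 6 \cdot 7 + \left(\frac{9}{2} - \frac{6^{2}}{2}\right) = 42 + \left(\frac{9}{2} - 18\right) = 42 - \frac{27}{2} = \frac{57}{2} \approx 28.5$)
$J Z + \left(\left(3 - 1\right) - 12\right) = \frac{57}{2} \left(-84\right) + \left(\left(3 - 1\right) - 12\right) = -2394 + \left(2 - 12\right) = -2394 - 10 = -2404$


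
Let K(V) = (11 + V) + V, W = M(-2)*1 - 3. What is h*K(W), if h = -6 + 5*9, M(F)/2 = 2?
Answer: 507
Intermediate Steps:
M(F) = 4 (M(F) = 2*2 = 4)
h = 39 (h = -6 + 45 = 39)
W = 1 (W = 4*1 - 3 = 4 - 3 = 1)
K(V) = 11 + 2*V
h*K(W) = 39*(11 + 2*1) = 39*(11 + 2) = 39*13 = 507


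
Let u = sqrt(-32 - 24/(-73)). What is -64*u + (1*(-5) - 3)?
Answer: -8 - 2176*I*sqrt(146)/73 ≈ -8.0 - 360.17*I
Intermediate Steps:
u = 34*I*sqrt(146)/73 (u = sqrt(-32 - 24*(-1/73)) = sqrt(-32 + 24/73) = sqrt(-2312/73) = 34*I*sqrt(146)/73 ≈ 5.6277*I)
-64*u + (1*(-5) - 3) = -2176*I*sqrt(146)/73 + (1*(-5) - 3) = -2176*I*sqrt(146)/73 + (-5 - 3) = -2176*I*sqrt(146)/73 - 8 = -8 - 2176*I*sqrt(146)/73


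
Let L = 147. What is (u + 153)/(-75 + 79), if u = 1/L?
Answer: 5623/147 ≈ 38.252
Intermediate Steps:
u = 1/147 ≈ 0.0068027
(u + 153)/(-75 + 79) = (1/147 + 153)/(-75 + 79) = (22492/147)/4 = (1/4)*(22492/147) = 5623/147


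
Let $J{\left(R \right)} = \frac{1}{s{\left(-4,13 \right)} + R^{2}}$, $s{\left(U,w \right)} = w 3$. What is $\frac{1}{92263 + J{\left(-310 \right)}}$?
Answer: $\frac{96139}{8870072558} \approx 1.0839 \cdot 10^{-5}$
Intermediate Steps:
$s{\left(U,w \right)} = 3 w$
$J{\left(R \right)} = \frac{1}{39 + R^{2}}$ ($J{\left(R \right)} = \frac{1}{3 \cdot 13 + R^{2}} = \frac{1}{39 + R^{2}}$)
$\frac{1}{92263 + J{\left(-310 \right)}} = \frac{1}{92263 + \frac{1}{39 + \left(-310\right)^{2}}} = \frac{1}{92263 + \frac{1}{39 + 96100}} = \frac{1}{92263 + \frac{1}{96139}} = \frac{1}{\frac{8870072558}{96139}} = \frac{96139}{8870072558}$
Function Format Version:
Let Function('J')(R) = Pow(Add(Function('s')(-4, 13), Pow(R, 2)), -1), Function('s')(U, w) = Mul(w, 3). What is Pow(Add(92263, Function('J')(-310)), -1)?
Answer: Rational(96139, 8870072558) ≈ 1.0839e-5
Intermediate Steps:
Function('s')(U, w) = Mul(3, w)
Function('J')(R) = Pow(Add(39, Pow(R, 2)), -1) (Function('J')(R) = Pow(Add(Mul(3, 13), Pow(R, 2)), -1) = Pow(Add(39, Pow(R, 2)), -1))
Pow(Add(92263, Function('J')(-310)), -1) = Pow(Add(92263, Pow(Add(39, Pow(-310, 2)), -1)), -1) = Pow(Add(92263, Pow(Add(39, 96100), -1)), -1) = Pow(Add(92263, Pow(96139, -1)), -1) = Pow(Add(92263, Rational(1, 96139)), -1) = Pow(Rational(8870072558, 96139), -1) = Rational(96139, 8870072558)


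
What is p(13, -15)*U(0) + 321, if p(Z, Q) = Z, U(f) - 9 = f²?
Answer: 438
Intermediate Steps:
U(f) = 9 + f²
p(13, -15)*U(0) + 321 = 13*(9 + 0²) + 321 = 13*(9 + 0) + 321 = 13*9 + 321 = 117 + 321 = 438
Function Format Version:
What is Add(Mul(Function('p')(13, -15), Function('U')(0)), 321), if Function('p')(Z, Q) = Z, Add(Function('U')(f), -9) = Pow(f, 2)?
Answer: 438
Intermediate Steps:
Function('U')(f) = Add(9, Pow(f, 2))
Add(Mul(Function('p')(13, -15), Function('U')(0)), 321) = Add(Mul(13, Add(9, Pow(0, 2))), 321) = Add(Mul(13, Add(9, 0)), 321) = Add(Mul(13, 9), 321) = Add(117, 321) = 438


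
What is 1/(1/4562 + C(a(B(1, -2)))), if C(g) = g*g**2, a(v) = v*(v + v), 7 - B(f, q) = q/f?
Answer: 4562/19395470737 ≈ 2.3521e-7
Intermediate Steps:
B(f, q) = 7 - q/f
a(v) = 2*v**2 (a(v) = v*(2*v) = 2*v**2)
C(g) = g**3
1/(1/4562 + C(a(B(1, -2)))) = 1/(1/4562 + (2*(7 - 1*(-2)/1)**2)**3) = 1/(1/4562 + (2*(7 - 1*(-2)*1)**2)**3) = 1/(1/4562 + (2*(7 + 2)**2)**3) = 1/(1/4562 + (2*9**2)**3) = 1/(1/4562 + (2*81)**3) = 1/(1/4562 + 162**3) = 1/(1/4562 + 4251528) = 1/(19395470737/4562) = 4562/19395470737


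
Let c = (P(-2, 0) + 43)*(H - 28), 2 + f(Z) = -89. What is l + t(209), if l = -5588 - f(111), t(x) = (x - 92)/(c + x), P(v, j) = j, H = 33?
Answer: -2330611/424 ≈ -5496.7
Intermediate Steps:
f(Z) = -91 (f(Z) = -2 - 89 = -91)
c = 215 (c = (0 + 43)*(33 - 28) = 43*5 = 215)
t(x) = (-92 + x)/(215 + x) (t(x) = (x - 92)/(215 + x) = (-92 + x)/(215 + x))
l = -5497 (l = -5588 - 1*(-91) = -5588 + 91 = -5497)
l + t(209) = -5497 + (-92 + 209)/(215 + 209) = -5497 + 117/424 = -2330611/424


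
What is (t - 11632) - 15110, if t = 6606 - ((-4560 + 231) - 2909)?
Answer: -12898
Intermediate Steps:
t = 13844 (t = 6606 - (-4329 - 2909) = 6606 - 1*(-7238) = 6606 + 7238 = 13844)
(t - 11632) - 15110 = (13844 - 11632) - 15110 = 2212 - 15110 = -12898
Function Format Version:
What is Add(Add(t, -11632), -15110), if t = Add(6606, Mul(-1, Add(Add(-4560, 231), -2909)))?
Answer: -12898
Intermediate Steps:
t = 13844 (t = Add(6606, Mul(-1, Add(-4329, -2909))) = Add(6606, Mul(-1, -7238)) = Add(6606, 7238) = 13844)
Add(Add(t, -11632), -15110) = Add(Add(13844, -11632), -15110) = Add(2212, -15110) = -12898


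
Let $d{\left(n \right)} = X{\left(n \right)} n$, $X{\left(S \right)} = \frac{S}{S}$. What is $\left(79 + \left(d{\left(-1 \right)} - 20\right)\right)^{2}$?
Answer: $3364$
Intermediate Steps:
$X{\left(S \right)} = 1$
$d{\left(n \right)} = n$ ($d{\left(n \right)} = 1 n = n$)
$\left(79 + \left(d{\left(-1 \right)} - 20\right)\right)^{2} = \left(79 - 21\right)^{2} = 58^{2} = 3364$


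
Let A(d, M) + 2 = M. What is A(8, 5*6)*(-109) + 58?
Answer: -2994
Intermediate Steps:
A(d, M) = -2 + M
A(8, 5*6)*(-109) + 58 = (-2 + 5*6)*(-109) + 58 = (-2 + 30)*(-109) + 58 = 28*(-109) + 58 = -3052 + 58 = -2994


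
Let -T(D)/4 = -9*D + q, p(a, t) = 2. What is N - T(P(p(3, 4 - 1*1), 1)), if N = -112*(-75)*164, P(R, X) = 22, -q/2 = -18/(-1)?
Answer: 1376664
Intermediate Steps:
q = -36 (q = -(-36)/(-1) = -(-36)*(-1) = -2*18 = -36)
T(D) = 144 + 36*D (T(D) = -4*(-9*D - 36) = -4*(-36 - 9*D) = 144 + 36*D)
N = 1377600 (N = 8400*164 = 1377600)
N - T(P(p(3, 4 - 1*1), 1)) = 1377600 - (144 + 36*22) = 1377600 - (144 + 792) = 1377600 - 1*936 = 1377600 - 936 = 1376664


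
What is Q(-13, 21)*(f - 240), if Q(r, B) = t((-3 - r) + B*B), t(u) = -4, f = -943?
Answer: 4732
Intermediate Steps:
Q(r, B) = -4
Q(-13, 21)*(f - 240) = -4*(-943 - 240) = -4*(-1183) = 4732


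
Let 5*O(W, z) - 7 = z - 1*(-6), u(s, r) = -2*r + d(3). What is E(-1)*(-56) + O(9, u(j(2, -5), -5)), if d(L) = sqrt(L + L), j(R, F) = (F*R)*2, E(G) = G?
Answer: 303/5 + sqrt(6)/5 ≈ 61.090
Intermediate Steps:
j(R, F) = 2*F*R
d(L) = sqrt(2)*sqrt(L) (d(L) = sqrt(2*L) = sqrt(2)*sqrt(L))
u(s, r) = sqrt(6) - 2*r (u(s, r) = -2*r + sqrt(2)*sqrt(3) = -2*r + sqrt(6) = sqrt(6) - 2*r)
O(W, z) = 13/5 + z/5 (O(W, z) = 7/5 + (z - 1*(-6))/5 = 7/5 + (z + 6)/5 = 7/5 + (6 + z)/5 = 7/5 + (6/5 + z/5) = 13/5 + z/5)
E(-1)*(-56) + O(9, u(j(2, -5), -5)) = -1*(-56) + (13/5 + (sqrt(6) - 2*(-5))/5) = 56 + (13/5 + (sqrt(6) + 10)/5) = 56 + (13/5 + (10 + sqrt(6))/5) = 56 + (13/5 + (2 + sqrt(6)/5)) = 56 + (23/5 + sqrt(6)/5) = 303/5 + sqrt(6)/5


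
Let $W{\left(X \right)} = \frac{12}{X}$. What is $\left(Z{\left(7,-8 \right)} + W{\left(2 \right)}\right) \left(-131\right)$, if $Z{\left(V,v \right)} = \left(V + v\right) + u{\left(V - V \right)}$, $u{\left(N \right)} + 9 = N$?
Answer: $524$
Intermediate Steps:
$u{\left(N \right)} = -9 + N$
$Z{\left(V,v \right)} = -9 + V + v$ ($Z{\left(V,v \right)} = \left(V + v\right) + \left(-9 + \left(V - V\right)\right) = \left(V + v\right) + \left(-9 + 0\right) = \left(V + v\right) - 9 = -9 + V + v$)
$\left(Z{\left(7,-8 \right)} + W{\left(2 \right)}\right) \left(-131\right) = \left(\left(-9 + 7 - 8\right) + \frac{12}{2}\right) \left(-131\right) = \left(-10 + 12 \cdot \frac{1}{2}\right) \left(-131\right) = \left(-10 + 6\right) \left(-131\right) = \left(-4\right) \left(-131\right) = 524$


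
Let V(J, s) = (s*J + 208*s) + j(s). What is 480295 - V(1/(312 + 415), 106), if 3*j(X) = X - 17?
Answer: 999371686/2181 ≈ 4.5822e+5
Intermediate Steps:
j(X) = -17/3 + X/3 (j(X) = (X - 17)/3 = (-17 + X)/3 = -17/3 + X/3)
V(J, s) = -17/3 + 625*s/3 + J*s (V(J, s) = (s*J + 208*s) + (-17/3 + s/3) = (J*s + 208*s) + (-17/3 + s/3) = (208*s + J*s) + (-17/3 + s/3) = -17/3 + 625*s/3 + J*s)
480295 - V(1/(312 + 415), 106) = 480295 - (-17/3 + (625/3)*106 + 106/(312 + 415)) = 480295 - (-17/3 + 66250/3 + 106/727) = 480295 - 1*48151709/2181 = 480295 - 48151709/2181 = 999371686/2181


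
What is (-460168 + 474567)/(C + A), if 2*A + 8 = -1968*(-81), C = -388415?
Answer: -1309/28065 ≈ -0.046642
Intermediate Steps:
A = 79700 (A = -4 + (-1968*(-81))/2 = -4 + (½)*159408 = -4 + 79704 = 79700)
(-460168 + 474567)/(C + A) = (-460168 + 474567)/(-388415 + 79700) = 14399/(-308715) = 14399*(-1/308715) = -1309/28065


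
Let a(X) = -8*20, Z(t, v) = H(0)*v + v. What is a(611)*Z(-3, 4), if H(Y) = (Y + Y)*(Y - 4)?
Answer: -640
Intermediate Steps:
H(Y) = 2*Y*(-4 + Y) (H(Y) = (2*Y)*(-4 + Y) = 2*Y*(-4 + Y))
Z(t, v) = v (Z(t, v) = (2*0*(-4 + 0))*v + v = (2*0*(-4))*v + v = 0*v + v = 0 + v = v)
a(X) = -160
a(611)*Z(-3, 4) = -160*4 = -640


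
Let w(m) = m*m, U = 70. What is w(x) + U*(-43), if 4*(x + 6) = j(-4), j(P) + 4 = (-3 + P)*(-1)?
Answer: -47719/16 ≈ -2982.4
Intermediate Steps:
j(P) = -1 - P (j(P) = -4 + (-3 + P)*(-1) = -4 + (3 - P) = -1 - P)
x = -21/4 (x = -6 + (-1 - 1*(-4))/4 = -6 + (-1 + 4)/4 = -6 + (¼)*3 = -6 + ¾ = -21/4 ≈ -5.2500)
w(m) = m²
w(x) + U*(-43) = (-21/4)² + 70*(-43) = 441/16 - 3010 = -47719/16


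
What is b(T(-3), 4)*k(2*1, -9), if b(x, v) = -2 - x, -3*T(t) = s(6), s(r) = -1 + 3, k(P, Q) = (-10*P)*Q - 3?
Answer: -236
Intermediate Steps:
k(P, Q) = -3 - 10*P*Q (k(P, Q) = -10*P*Q - 3 = -3 - 10*P*Q)
s(r) = 2
T(t) = -⅔ (T(t) = -⅓*2 = -⅔)
b(T(-3), 4)*k(2*1, -9) = (-2 - 1*(-⅔))*(-3 - 10*2*1*(-9)) = (-2 + ⅔)*(-3 - 10*2*(-9)) = -4*(-3 + 180)/3 = -4/3*177 = -236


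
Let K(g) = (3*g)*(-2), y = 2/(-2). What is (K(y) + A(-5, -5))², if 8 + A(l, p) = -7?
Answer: 81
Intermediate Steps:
A(l, p) = -15 (A(l, p) = -8 - 7 = -15)
y = -1 (y = 2*(-½) = -1)
K(g) = -6*g
(K(y) + A(-5, -5))² = (-6*(-1) - 15)² = (6 - 15)² = (-9)² = 81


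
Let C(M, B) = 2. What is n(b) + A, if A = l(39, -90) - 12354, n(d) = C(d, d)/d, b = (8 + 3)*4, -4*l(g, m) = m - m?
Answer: -271787/22 ≈ -12354.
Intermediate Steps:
l(g, m) = 0 (l(g, m) = -(m - m)/4 = -¼*0 = 0)
b = 44 (b = 11*4 = 44)
n(d) = 2/d
A = -12354 (A = 0 - 12354 = -12354)
n(b) + A = 2/44 - 12354 = 2*(1/44) - 12354 = 1/22 - 12354 = -271787/22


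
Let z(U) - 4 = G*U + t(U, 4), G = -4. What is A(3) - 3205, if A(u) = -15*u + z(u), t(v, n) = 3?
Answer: -3255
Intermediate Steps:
z(U) = 7 - 4*U (z(U) = 4 + (-4*U + 3) = 4 + (3 - 4*U) = 7 - 4*U)
A(u) = 7 - 19*u (A(u) = -15*u + (7 - 4*u) = 7 - 19*u)
A(3) - 3205 = (7 - 19*3) - 3205 = (7 - 57) - 3205 = -50 - 3205 = -3255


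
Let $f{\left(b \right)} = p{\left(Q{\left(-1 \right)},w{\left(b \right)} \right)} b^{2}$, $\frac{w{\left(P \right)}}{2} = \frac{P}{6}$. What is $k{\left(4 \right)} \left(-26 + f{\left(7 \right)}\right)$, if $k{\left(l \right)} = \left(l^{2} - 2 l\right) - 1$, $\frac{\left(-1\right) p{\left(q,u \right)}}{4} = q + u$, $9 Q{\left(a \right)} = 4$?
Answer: $- \frac{35938}{9} \approx -3993.1$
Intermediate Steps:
$Q{\left(a \right)} = \frac{4}{9}$ ($Q{\left(a \right)} = \frac{1}{9} \cdot 4 = \frac{4}{9}$)
$w{\left(P \right)} = \frac{P}{3}$ ($w{\left(P \right)} = 2 \frac{P}{6} = \frac{P}{3}$)
$p{\left(q,u \right)} = - 4 q - 4 u$ ($p{\left(q,u \right)} = - 4 \left(q + u\right) = - 4 q - 4 u$)
$f{\left(b \right)} = b^{2} \left(- \frac{16}{9} - \frac{4 b}{3}\right)$ ($f{\left(b \right)} = \left(\left(-4\right) \frac{4}{9} - 4 \frac{b}{3}\right) b^{2} = \left(- \frac{16}{9} - \frac{4 b}{3}\right) b^{2} = b^{2} \left(- \frac{16}{9} - \frac{4 b}{3}\right)$)
$k{\left(l \right)} = -1 + l^{2} - 2 l$
$k{\left(4 \right)} \left(-26 + f{\left(7 \right)}\right) = \left(-1 + 4^{2} - 8\right) \left(-26 + \frac{4 \cdot 7^{2} \left(-4 - 21\right)}{9}\right) = \left(-1 + 16 - 8\right) \left(-26 + \frac{4}{9} \cdot 49 \left(-4 - 21\right)\right) = 7 \left(-26 + \frac{4}{9} \cdot 49 \left(-25\right)\right) = 7 \left(-26 - \frac{4900}{9}\right) = 7 \left(- \frac{5134}{9}\right) = - \frac{35938}{9}$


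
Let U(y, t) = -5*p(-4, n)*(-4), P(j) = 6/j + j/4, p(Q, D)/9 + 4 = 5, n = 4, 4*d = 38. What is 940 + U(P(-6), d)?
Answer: 1120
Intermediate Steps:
d = 19/2 (d = (¼)*38 = 19/2 ≈ 9.5000)
p(Q, D) = 9 (p(Q, D) = -36 + 9*5 = -36 + 45 = 9)
P(j) = 6/j + j/4 (P(j) = 6/j + j*(¼) = 6/j + j/4)
U(y, t) = 180 (U(y, t) = -5*9*(-4) = -45*(-4) = 180)
940 + U(P(-6), d) = 940 + 180 = 1120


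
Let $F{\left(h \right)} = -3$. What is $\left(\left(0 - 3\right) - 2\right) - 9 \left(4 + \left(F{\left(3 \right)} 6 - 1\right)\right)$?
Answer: $130$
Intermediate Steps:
$\left(\left(0 - 3\right) - 2\right) - 9 \left(4 + \left(F{\left(3 \right)} 6 - 1\right)\right) = \left(\left(0 - 3\right) - 2\right) - 9 \left(4 - 19\right) = \left(-3 - 2\right) - 9 \left(4 - 19\right) = -5 - 9 \left(4 - 19\right) = -5 - -135 = -5 + 135 = 130$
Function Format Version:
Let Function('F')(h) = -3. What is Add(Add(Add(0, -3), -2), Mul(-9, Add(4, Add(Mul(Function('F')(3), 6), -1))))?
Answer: 130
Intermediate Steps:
Add(Add(Add(0, -3), -2), Mul(-9, Add(4, Add(Mul(Function('F')(3), 6), -1)))) = Add(Add(Add(0, -3), -2), Mul(-9, Add(4, Add(Mul(-3, 6), -1)))) = Add(Add(-3, -2), Mul(-9, Add(4, Add(-18, -1)))) = Add(-5, Mul(-9, Add(4, -19))) = Add(-5, Mul(-9, -15)) = Add(-5, 135) = 130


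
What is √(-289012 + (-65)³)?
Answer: I*√563637 ≈ 750.76*I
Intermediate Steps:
√(-289012 + (-65)³) = √(-289012 - 274625) = √(-563637) = I*√563637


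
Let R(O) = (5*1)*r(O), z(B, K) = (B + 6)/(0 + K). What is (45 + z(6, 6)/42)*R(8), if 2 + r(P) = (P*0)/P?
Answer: -9460/21 ≈ -450.48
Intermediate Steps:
z(B, K) = (6 + B)/K
r(P) = -2 (r(P) = -2 + (P*0)/P = -2 + 0/P = -2 + 0 = -2)
R(O) = -10 (R(O) = (5*1)*(-2) = 5*(-2) = -10)
(45 + z(6, 6)/42)*R(8) = (45 + ((6 + 6)/6)/42)*(-10) = (45 + ((⅙)*12)*(1/42))*(-10) = (45 + 2*(1/42))*(-10) = (45 + 1/21)*(-10) = (946/21)*(-10) = -9460/21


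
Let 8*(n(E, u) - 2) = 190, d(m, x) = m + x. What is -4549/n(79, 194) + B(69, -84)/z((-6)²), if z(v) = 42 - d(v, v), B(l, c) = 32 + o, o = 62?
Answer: -277781/1545 ≈ -179.79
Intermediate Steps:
B(l, c) = 94 (B(l, c) = 32 + 62 = 94)
n(E, u) = 103/4 (n(E, u) = 2 + (⅛)*190 = 2 + 95/4 = 103/4)
z(v) = 42 - 2*v (z(v) = 42 - (v + v) = 42 - 2*v)
-4549/n(79, 194) + B(69, -84)/z((-6)²) = -4549/103/4 + 94/(42 - 2*(-6)²) = -4549*4/103 + 94/(42 - 2*36) = -18196/103 + 94/(42 - 72) = -18196/103 + 94/(-30) = -18196/103 + 94*(-1/30) = -18196/103 - 47/15 = -277781/1545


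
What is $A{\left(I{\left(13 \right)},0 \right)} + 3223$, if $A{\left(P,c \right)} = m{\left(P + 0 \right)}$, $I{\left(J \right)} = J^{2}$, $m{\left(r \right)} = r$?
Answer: $3392$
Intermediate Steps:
$A{\left(P,c \right)} = P$ ($A{\left(P,c \right)} = P + 0 = P$)
$A{\left(I{\left(13 \right)},0 \right)} + 3223 = 13^{2} + 3223 = 169 + 3223 = 3392$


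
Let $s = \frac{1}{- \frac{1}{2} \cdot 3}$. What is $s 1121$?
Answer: $- \frac{2242}{3} \approx -747.33$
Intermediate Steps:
$s = - \frac{2}{3}$ ($s = \frac{1}{\left(-1\right) \frac{1}{2} \cdot 3} = \frac{1}{\left(- \frac{1}{2}\right) 3} = \frac{1}{- \frac{3}{2}} = - \frac{2}{3} \approx -0.66667$)
$s 1121 = \left(- \frac{2}{3}\right) 1121 = - \frac{2242}{3}$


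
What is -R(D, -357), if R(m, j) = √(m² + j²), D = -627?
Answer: -3*√57842 ≈ -721.51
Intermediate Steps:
R(m, j) = √(j² + m²)
-R(D, -357) = -√((-357)² + (-627)²) = -√(127449 + 393129) = -√520578 = -3*√57842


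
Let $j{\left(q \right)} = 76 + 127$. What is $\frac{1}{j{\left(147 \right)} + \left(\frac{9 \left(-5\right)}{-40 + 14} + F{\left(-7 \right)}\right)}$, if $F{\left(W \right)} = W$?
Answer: $\frac{26}{5141} \approx 0.0050574$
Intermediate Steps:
$j{\left(q \right)} = 203$
$\frac{1}{j{\left(147 \right)} + \left(\frac{9 \left(-5\right)}{-40 + 14} + F{\left(-7 \right)}\right)} = \frac{1}{203 - \left(7 - \frac{9 \left(-5\right)}{-40 + 14}\right)} = \frac{1}{203 - \left(7 + \frac{45}{-26}\right)} = \frac{1}{203 - \frac{137}{26}} = \frac{1}{\frac{5141}{26}} = \frac{26}{5141}$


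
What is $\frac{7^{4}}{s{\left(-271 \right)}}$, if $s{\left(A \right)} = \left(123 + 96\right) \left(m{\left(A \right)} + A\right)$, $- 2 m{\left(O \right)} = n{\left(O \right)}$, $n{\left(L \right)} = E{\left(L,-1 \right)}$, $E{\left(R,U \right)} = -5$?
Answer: $- \frac{4802}{117603} \approx -0.040832$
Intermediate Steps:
$n{\left(L \right)} = -5$
$m{\left(O \right)} = \frac{5}{2}$ ($m{\left(O \right)} = \left(- \frac{1}{2}\right) \left(-5\right) = \frac{5}{2}$)
$s{\left(A \right)} = \frac{1095}{2} + 219 A$ ($s{\left(A \right)} = \left(123 + 96\right) \left(\frac{5}{2} + A\right) = 219 \left(\frac{5}{2} + A\right) = \frac{1095}{2} + 219 A$)
$\frac{7^{4}}{s{\left(-271 \right)}} = \frac{7^{4}}{\frac{1095}{2} + 219 \left(-271\right)} = \frac{2401}{\frac{1095}{2} - 59349} = \frac{2401}{- \frac{117603}{2}} = 2401 \left(- \frac{2}{117603}\right) = - \frac{4802}{117603}$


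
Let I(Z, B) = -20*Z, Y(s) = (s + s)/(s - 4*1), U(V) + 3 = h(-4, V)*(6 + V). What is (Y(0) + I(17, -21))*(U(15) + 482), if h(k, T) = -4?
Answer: -134300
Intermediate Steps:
U(V) = -27 - 4*V (U(V) = -3 - 4*(6 + V) = -3 + (-24 - 4*V) = -27 - 4*V)
Y(s) = 2*s/(-4 + s) (Y(s) = (2*s)/(s - 4) = (2*s)/(-4 + s) = 2*s/(-4 + s))
(Y(0) + I(17, -21))*(U(15) + 482) = (2*0/(-4 + 0) - 20*17)*((-27 - 4*15) + 482) = (2*0/(-4) - 340)*((-27 - 60) + 482) = (2*0*(-1/4) - 340)*(-87 + 482) = (0 - 340)*395 = -340*395 = -134300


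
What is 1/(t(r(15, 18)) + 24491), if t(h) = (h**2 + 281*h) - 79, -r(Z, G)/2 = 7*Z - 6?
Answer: 1/7978 ≈ 0.00012534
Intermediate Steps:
r(Z, G) = 12 - 14*Z (r(Z, G) = -2*(7*Z - 6) = -2*(-6 + 7*Z) = 12 - 14*Z)
t(h) = -79 + h**2 + 281*h
1/(t(r(15, 18)) + 24491) = 1/((-79 + (12 - 14*15)**2 + 281*(12 - 14*15)) + 24491) = 1/((-79 + (12 - 210)**2 + 281*(12 - 210)) + 24491) = 1/((-79 + (-198)**2 + 281*(-198)) + 24491) = 1/((-79 + 39204 - 55638) + 24491) = 1/(-16513 + 24491) = 1/7978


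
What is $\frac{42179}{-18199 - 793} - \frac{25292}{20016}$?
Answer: $- \frac{82787533}{23758992} \approx -3.4845$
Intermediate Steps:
$\frac{42179}{-18199 - 793} - \frac{25292}{20016} = \frac{42179}{-18992} - \frac{6323}{5004} = 42179 \left(- \frac{1}{18992}\right) - \frac{6323}{5004} = - \frac{42179}{18992} - \frac{6323}{5004} = - \frac{82787533}{23758992}$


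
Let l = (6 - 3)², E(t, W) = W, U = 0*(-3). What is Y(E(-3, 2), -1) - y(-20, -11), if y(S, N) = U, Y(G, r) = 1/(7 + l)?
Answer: 1/16 ≈ 0.062500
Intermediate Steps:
U = 0
l = 9 (l = 3² = 9)
Y(G, r) = 1/16 (Y(G, r) = 1/(7 + 9) = 1/16)
y(S, N) = 0
Y(E(-3, 2), -1) - y(-20, -11) = 1/16 - 1*0 = 1/16 + 0 = 1/16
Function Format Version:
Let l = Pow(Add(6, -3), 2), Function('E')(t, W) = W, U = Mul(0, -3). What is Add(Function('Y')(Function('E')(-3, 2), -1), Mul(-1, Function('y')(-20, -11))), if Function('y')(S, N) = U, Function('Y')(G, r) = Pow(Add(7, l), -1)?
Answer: Rational(1, 16) ≈ 0.062500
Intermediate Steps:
U = 0
l = 9 (l = Pow(3, 2) = 9)
Function('Y')(G, r) = Rational(1, 16) (Function('Y')(G, r) = Pow(Add(7, 9), -1) = Pow(16, -1) = Rational(1, 16))
Function('y')(S, N) = 0
Add(Function('Y')(Function('E')(-3, 2), -1), Mul(-1, Function('y')(-20, -11))) = Add(Rational(1, 16), Mul(-1, 0)) = Add(Rational(1, 16), 0) = Rational(1, 16)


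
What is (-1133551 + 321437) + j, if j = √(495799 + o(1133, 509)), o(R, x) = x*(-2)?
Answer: -812114 + √494781 ≈ -8.1141e+5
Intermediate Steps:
o(R, x) = -2*x
j = √494781 (j = √(495799 - 2*509) = √(495799 - 1018) = √494781 ≈ 703.41)
(-1133551 + 321437) + j = (-1133551 + 321437) + √494781 = -812114 + √494781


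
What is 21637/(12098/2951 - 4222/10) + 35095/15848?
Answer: -4843032815135/97767437208 ≈ -49.536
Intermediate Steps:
21637/(12098/2951 - 4222/10) + 35095/15848 = 21637/(12098*(1/2951) - 4222*1/10) + 35095*(1/15848) = 21637/(12098/2951 - 2111/5) + 35095/15848 = 21637/(-6169071/14755) + 35095/15848 = 21637*(-14755/6169071) + 35095/15848 = -319253935/6169071 + 35095/15848 = -4843032815135/97767437208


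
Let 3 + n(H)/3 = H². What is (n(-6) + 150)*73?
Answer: 18177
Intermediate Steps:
n(H) = -9 + 3*H²
(n(-6) + 150)*73 = ((-9 + 3*(-6)²) + 150)*73 = ((-9 + 3*36) + 150)*73 = ((-9 + 108) + 150)*73 = (99 + 150)*73 = 249*73 = 18177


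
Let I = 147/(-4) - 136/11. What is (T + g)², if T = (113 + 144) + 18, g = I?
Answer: 98783721/1936 ≈ 51025.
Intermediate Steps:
I = -2161/44 (I = 147*(-¼) - 136*1/11 = -147/4 - 136/11 = -2161/44 ≈ -49.114)
g = -2161/44 ≈ -49.114
T = 275 (T = 257 + 18 = 275)
(T + g)² = (275 - 2161/44)² = (9939/44)² = 98783721/1936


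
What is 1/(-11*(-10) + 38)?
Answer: 1/148 ≈ 0.0067568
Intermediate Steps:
1/(-11*(-10) + 38) = 1/(110 + 38) = 1/148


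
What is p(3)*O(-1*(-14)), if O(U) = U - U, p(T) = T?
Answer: 0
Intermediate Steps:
O(U) = 0
p(3)*O(-1*(-14)) = 3*0 = 0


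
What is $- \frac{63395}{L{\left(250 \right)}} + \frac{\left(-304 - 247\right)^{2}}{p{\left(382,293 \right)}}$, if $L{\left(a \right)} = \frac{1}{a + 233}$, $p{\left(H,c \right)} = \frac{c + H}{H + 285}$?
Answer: $- \frac{20465853008}{675} \approx -3.032 \cdot 10^{7}$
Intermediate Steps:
$p{\left(H,c \right)} = \frac{H + c}{285 + H}$
$L{\left(a \right)} = \frac{1}{233 + a}$
$- \frac{63395}{L{\left(250 \right)}} + \frac{\left(-304 - 247\right)^{2}}{p{\left(382,293 \right)}} = - \frac{63395}{\frac{1}{233 + 250}} + \frac{\left(-304 - 247\right)^{2}}{\frac{1}{285 + 382} \left(382 + 293\right)} = - \frac{63395}{\frac{1}{483}} + \frac{\left(-551\right)^{2}}{\frac{1}{667} \cdot 675} = - 63395 \frac{1}{\frac{1}{483}} + \frac{303601}{\frac{1}{667} \cdot 675} = \left(-63395\right) 483 + \frac{303601}{\frac{675}{667}} = -30619785 + 303601 \cdot \frac{667}{675} = -30619785 + \frac{202501867}{675} = - \frac{20465853008}{675}$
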